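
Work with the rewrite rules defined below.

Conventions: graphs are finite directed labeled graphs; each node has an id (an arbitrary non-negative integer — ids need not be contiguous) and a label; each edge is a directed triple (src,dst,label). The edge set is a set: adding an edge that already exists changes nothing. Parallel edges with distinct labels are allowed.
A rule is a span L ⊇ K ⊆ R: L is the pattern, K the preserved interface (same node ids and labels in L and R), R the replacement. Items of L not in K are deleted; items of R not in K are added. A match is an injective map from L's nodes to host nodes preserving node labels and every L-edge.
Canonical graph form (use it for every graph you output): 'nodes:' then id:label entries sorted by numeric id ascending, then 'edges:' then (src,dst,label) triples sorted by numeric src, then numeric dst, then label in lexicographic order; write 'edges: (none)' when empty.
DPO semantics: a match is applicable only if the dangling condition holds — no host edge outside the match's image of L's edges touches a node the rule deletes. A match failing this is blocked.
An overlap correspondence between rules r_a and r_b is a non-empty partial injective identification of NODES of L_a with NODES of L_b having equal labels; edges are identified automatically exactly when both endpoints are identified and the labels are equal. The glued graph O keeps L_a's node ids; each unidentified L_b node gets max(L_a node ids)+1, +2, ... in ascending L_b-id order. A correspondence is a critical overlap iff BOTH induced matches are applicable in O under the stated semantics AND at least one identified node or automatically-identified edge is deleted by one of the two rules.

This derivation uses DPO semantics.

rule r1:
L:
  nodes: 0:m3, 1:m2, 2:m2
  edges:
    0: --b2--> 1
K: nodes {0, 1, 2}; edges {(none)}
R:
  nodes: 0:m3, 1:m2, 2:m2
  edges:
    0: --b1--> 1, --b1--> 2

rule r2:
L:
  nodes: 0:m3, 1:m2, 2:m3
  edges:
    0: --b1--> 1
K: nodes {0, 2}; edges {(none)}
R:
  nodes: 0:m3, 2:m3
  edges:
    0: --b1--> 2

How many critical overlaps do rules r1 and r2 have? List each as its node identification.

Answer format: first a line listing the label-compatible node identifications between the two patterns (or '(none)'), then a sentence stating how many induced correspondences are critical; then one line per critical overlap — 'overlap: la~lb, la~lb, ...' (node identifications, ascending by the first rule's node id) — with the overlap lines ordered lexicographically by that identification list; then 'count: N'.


label-compatible node identifications between L(r1) and L(r2): 0~0, 0~2, 1~1, 2~1
3 of the induced correspondences are critical overlaps of r1 and r2.
overlap: 0~0, 2~1
overlap: 0~2, 2~1
overlap: 2~1
count: 3


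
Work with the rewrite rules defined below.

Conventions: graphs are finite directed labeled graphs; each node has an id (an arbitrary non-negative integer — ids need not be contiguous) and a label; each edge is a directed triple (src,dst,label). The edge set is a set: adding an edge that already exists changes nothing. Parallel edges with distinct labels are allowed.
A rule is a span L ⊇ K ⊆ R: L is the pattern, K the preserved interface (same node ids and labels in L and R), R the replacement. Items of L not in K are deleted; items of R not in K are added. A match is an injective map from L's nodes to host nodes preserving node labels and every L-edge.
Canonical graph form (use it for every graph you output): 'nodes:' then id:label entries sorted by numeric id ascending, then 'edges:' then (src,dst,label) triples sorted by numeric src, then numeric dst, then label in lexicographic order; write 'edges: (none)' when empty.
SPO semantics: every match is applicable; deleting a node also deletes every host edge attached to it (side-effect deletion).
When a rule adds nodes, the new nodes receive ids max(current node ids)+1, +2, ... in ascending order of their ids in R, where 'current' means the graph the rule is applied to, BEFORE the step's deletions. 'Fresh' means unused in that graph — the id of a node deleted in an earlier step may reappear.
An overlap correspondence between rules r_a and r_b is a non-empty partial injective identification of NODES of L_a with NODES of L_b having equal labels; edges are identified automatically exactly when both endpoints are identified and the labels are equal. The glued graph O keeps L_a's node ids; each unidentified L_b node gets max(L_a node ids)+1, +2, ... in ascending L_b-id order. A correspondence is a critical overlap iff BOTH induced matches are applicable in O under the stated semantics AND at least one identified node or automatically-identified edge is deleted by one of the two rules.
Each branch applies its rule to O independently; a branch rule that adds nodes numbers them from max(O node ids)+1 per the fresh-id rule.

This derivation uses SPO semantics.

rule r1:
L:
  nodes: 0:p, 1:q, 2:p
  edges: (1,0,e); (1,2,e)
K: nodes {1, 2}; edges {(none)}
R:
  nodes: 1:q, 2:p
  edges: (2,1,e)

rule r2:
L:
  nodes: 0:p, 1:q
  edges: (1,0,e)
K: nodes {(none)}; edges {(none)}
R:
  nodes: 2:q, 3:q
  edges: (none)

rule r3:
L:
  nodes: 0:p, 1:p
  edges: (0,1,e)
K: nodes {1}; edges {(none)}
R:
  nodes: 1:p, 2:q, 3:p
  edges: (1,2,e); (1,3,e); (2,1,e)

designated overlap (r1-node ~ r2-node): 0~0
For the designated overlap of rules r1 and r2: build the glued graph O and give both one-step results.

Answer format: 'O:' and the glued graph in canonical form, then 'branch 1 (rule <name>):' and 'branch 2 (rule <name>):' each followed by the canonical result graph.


O:
nodes: 0:p, 1:q, 2:p, 3:q
edges: (1,0,e); (1,2,e); (3,0,e)
branch 1 (rule r1):
nodes: 1:q, 2:p, 3:q
edges: (2,1,e)
branch 2 (rule r2):
nodes: 1:q, 2:p, 4:q, 5:q
edges: (1,2,e)


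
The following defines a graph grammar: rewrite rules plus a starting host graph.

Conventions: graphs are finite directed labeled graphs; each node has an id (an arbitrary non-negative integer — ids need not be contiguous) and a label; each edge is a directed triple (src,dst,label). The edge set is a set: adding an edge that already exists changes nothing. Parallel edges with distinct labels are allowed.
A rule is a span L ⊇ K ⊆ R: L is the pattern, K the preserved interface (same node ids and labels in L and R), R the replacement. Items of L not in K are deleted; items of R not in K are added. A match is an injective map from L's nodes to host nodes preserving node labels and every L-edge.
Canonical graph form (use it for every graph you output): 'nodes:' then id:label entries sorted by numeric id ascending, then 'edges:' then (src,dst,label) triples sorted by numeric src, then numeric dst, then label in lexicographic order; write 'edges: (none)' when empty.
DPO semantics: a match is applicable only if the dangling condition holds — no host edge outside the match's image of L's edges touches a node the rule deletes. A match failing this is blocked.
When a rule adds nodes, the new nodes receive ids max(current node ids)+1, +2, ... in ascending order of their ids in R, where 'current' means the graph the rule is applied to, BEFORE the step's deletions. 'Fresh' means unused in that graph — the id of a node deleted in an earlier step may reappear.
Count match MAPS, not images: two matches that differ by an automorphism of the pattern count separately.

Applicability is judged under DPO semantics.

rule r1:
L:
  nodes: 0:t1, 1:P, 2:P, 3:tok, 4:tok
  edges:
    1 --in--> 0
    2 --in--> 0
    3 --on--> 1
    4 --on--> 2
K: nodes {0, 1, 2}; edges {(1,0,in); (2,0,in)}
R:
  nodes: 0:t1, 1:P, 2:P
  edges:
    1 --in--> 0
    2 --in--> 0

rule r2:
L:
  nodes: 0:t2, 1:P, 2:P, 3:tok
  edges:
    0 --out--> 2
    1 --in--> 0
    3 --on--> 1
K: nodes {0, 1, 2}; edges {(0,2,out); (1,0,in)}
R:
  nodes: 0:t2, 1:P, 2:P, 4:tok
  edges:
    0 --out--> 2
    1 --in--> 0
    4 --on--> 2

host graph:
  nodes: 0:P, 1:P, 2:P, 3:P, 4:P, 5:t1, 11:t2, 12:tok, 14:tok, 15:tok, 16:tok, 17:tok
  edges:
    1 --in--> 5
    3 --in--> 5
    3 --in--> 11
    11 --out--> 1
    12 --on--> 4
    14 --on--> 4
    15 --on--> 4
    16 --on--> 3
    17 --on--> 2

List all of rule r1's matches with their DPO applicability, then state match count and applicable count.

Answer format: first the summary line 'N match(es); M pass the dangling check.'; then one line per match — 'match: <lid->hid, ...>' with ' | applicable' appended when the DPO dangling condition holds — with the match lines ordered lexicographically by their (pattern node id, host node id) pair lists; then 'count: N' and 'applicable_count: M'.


0 match(es); 0 pass the dangling check.
count: 0
applicable_count: 0


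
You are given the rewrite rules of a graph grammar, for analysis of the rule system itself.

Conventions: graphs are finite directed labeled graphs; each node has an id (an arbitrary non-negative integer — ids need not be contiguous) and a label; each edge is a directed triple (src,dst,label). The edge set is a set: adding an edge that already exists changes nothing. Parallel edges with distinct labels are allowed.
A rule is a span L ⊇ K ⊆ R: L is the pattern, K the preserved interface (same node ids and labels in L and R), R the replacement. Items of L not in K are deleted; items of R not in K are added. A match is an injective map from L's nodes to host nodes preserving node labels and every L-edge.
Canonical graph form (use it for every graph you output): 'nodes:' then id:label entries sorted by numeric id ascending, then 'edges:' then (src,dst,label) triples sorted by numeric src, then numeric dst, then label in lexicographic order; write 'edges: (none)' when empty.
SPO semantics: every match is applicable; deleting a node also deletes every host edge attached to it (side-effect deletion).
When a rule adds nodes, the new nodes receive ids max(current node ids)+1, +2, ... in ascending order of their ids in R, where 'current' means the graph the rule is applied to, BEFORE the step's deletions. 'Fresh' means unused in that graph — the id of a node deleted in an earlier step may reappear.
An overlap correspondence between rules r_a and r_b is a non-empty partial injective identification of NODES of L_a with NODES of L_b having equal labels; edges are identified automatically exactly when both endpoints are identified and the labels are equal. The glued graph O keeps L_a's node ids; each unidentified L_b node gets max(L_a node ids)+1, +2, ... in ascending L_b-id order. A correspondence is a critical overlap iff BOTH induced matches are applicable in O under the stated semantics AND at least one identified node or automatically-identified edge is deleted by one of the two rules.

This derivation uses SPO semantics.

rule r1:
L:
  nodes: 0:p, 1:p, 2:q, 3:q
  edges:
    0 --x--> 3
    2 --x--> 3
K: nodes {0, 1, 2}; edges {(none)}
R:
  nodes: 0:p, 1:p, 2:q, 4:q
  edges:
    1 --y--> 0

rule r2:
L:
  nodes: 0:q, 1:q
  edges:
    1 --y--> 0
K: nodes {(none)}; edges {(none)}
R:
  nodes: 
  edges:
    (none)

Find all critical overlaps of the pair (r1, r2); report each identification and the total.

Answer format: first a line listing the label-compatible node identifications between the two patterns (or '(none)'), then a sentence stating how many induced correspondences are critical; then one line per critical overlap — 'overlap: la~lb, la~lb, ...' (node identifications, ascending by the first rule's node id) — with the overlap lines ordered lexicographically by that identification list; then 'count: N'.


label-compatible node identifications between L(r1) and L(r2): 2~0, 2~1, 3~0, 3~1
6 of the induced correspondences are critical overlaps of r1 and r2.
overlap: 2~0
overlap: 2~0, 3~1
overlap: 2~1
overlap: 2~1, 3~0
overlap: 3~0
overlap: 3~1
count: 6


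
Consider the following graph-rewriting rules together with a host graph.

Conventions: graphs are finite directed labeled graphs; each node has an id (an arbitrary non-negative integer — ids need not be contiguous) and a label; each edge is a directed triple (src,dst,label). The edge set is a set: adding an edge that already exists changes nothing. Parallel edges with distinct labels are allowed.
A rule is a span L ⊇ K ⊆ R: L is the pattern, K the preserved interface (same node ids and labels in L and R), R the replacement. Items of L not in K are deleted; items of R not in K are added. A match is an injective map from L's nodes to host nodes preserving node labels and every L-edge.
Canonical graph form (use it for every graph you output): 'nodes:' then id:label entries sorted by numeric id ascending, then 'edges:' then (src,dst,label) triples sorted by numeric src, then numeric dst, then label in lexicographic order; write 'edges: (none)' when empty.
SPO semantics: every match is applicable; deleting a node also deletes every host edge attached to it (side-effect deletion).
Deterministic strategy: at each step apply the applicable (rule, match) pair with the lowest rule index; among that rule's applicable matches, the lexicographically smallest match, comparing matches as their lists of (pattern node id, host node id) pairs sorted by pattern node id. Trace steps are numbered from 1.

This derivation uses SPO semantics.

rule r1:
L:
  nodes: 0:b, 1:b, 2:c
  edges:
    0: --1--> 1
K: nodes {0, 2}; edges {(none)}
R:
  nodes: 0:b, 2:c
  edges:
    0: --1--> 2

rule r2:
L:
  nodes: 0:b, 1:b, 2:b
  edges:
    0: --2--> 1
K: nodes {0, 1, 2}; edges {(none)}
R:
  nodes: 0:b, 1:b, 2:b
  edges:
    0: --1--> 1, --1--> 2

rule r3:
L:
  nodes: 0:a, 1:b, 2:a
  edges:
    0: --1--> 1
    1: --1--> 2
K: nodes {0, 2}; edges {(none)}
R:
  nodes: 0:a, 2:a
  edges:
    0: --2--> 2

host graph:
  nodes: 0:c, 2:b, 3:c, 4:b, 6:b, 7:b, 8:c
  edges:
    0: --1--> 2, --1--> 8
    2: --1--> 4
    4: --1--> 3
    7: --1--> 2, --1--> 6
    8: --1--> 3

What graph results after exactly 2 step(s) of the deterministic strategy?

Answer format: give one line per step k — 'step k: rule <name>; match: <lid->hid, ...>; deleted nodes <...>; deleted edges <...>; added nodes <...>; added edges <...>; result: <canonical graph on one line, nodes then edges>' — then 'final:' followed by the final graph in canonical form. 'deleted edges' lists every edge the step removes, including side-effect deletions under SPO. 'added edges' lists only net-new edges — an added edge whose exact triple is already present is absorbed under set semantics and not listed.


step 1: rule r1; match: 0->2, 1->4, 2->0; deleted nodes 4; deleted edges (2,4,1); (4,3,1); added nodes (none); added edges (2,0,1); result: nodes: 0:c, 2:b, 3:c, 6:b, 7:b, 8:c edges: (0,2,1); (0,8,1); (2,0,1); (7,2,1); (7,6,1); (8,3,1)
step 2: rule r1; match: 0->7, 1->2, 2->0; deleted nodes 2; deleted edges (0,2,1); (2,0,1); (7,2,1); added nodes (none); added edges (7,0,1); result: nodes: 0:c, 3:c, 6:b, 7:b, 8:c edges: (0,8,1); (7,0,1); (7,6,1); (8,3,1)
final:
nodes: 0:c, 3:c, 6:b, 7:b, 8:c
edges: (0,8,1); (7,0,1); (7,6,1); (8,3,1)


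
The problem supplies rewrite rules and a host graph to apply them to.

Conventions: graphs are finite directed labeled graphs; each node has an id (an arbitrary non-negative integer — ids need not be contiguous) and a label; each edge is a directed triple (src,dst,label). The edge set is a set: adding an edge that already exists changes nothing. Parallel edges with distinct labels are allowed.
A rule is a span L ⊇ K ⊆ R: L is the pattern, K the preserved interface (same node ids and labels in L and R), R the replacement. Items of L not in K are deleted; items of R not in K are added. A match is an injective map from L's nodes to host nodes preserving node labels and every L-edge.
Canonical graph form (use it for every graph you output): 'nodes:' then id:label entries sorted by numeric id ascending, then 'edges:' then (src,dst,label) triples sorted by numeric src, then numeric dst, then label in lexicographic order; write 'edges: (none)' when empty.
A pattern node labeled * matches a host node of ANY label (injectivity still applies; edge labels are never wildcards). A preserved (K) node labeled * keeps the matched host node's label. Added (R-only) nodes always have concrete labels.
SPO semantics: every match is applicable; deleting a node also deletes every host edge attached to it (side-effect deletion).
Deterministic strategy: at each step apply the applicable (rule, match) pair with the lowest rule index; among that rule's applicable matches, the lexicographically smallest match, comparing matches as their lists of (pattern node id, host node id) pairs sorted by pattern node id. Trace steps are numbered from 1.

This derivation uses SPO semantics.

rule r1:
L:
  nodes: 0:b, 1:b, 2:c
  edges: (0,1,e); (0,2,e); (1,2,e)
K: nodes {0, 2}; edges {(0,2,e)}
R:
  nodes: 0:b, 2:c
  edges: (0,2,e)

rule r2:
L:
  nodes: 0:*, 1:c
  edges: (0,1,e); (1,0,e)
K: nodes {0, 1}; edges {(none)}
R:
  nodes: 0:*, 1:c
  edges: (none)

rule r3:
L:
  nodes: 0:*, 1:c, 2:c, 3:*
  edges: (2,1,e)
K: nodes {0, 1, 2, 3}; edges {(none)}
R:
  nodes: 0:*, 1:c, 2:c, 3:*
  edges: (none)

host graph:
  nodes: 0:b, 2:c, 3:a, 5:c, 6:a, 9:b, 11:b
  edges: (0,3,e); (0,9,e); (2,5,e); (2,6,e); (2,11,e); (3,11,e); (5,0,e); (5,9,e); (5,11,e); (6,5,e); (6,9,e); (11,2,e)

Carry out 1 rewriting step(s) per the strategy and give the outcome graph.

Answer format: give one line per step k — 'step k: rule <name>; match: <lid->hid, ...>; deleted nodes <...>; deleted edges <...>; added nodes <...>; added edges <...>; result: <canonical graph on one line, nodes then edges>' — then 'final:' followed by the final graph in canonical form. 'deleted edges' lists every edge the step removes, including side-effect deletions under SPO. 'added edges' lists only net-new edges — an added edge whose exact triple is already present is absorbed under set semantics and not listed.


step 1: rule r2; match: 0->11, 1->2; deleted nodes (none); deleted edges (2,11,e); (11,2,e); added nodes (none); added edges (none); result: nodes: 0:b, 2:c, 3:a, 5:c, 6:a, 9:b, 11:b edges: (0,3,e); (0,9,e); (2,5,e); (2,6,e); (3,11,e); (5,0,e); (5,9,e); (5,11,e); (6,5,e); (6,9,e)
final:
nodes: 0:b, 2:c, 3:a, 5:c, 6:a, 9:b, 11:b
edges: (0,3,e); (0,9,e); (2,5,e); (2,6,e); (3,11,e); (5,0,e); (5,9,e); (5,11,e); (6,5,e); (6,9,e)


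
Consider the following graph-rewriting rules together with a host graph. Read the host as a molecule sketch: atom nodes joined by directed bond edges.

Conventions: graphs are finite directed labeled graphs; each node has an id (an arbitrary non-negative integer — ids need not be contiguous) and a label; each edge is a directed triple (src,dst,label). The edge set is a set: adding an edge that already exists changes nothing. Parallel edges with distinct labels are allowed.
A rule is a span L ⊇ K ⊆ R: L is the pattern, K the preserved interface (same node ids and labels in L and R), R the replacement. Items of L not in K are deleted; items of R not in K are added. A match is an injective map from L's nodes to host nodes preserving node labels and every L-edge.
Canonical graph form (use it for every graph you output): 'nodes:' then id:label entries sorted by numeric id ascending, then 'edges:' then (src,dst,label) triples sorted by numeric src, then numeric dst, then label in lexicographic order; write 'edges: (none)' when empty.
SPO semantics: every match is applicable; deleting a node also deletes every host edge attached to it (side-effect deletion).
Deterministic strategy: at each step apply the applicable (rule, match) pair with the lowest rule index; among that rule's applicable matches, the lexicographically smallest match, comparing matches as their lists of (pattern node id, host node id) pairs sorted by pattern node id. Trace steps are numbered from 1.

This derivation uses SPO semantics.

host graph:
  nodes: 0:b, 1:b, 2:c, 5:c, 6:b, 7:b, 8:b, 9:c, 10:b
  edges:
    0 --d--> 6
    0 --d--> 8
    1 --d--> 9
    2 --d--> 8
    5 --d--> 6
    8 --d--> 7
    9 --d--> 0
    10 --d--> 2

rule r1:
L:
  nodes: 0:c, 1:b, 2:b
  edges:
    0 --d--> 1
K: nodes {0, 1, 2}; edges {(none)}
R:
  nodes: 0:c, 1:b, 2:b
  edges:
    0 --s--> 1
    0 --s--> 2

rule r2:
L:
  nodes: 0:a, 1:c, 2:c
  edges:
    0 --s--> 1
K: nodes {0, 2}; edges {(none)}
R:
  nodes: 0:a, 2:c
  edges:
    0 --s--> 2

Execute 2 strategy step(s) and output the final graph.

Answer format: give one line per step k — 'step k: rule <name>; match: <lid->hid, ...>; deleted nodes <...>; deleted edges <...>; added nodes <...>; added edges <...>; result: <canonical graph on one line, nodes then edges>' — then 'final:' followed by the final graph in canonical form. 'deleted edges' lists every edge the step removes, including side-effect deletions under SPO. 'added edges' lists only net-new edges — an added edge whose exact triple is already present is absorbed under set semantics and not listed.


step 1: rule r1; match: 0->2, 1->8, 2->0; deleted nodes (none); deleted edges (2,8,d); added nodes (none); added edges (2,0,s); (2,8,s); result: nodes: 0:b, 1:b, 2:c, 5:c, 6:b, 7:b, 8:b, 9:c, 10:b edges: (0,6,d); (0,8,d); (1,9,d); (2,0,s); (2,8,s); (5,6,d); (8,7,d); (9,0,d); (10,2,d)
step 2: rule r1; match: 0->5, 1->6, 2->0; deleted nodes (none); deleted edges (5,6,d); added nodes (none); added edges (5,0,s); (5,6,s); result: nodes: 0:b, 1:b, 2:c, 5:c, 6:b, 7:b, 8:b, 9:c, 10:b edges: (0,6,d); (0,8,d); (1,9,d); (2,0,s); (2,8,s); (5,0,s); (5,6,s); (8,7,d); (9,0,d); (10,2,d)
final:
nodes: 0:b, 1:b, 2:c, 5:c, 6:b, 7:b, 8:b, 9:c, 10:b
edges: (0,6,d); (0,8,d); (1,9,d); (2,0,s); (2,8,s); (5,0,s); (5,6,s); (8,7,d); (9,0,d); (10,2,d)


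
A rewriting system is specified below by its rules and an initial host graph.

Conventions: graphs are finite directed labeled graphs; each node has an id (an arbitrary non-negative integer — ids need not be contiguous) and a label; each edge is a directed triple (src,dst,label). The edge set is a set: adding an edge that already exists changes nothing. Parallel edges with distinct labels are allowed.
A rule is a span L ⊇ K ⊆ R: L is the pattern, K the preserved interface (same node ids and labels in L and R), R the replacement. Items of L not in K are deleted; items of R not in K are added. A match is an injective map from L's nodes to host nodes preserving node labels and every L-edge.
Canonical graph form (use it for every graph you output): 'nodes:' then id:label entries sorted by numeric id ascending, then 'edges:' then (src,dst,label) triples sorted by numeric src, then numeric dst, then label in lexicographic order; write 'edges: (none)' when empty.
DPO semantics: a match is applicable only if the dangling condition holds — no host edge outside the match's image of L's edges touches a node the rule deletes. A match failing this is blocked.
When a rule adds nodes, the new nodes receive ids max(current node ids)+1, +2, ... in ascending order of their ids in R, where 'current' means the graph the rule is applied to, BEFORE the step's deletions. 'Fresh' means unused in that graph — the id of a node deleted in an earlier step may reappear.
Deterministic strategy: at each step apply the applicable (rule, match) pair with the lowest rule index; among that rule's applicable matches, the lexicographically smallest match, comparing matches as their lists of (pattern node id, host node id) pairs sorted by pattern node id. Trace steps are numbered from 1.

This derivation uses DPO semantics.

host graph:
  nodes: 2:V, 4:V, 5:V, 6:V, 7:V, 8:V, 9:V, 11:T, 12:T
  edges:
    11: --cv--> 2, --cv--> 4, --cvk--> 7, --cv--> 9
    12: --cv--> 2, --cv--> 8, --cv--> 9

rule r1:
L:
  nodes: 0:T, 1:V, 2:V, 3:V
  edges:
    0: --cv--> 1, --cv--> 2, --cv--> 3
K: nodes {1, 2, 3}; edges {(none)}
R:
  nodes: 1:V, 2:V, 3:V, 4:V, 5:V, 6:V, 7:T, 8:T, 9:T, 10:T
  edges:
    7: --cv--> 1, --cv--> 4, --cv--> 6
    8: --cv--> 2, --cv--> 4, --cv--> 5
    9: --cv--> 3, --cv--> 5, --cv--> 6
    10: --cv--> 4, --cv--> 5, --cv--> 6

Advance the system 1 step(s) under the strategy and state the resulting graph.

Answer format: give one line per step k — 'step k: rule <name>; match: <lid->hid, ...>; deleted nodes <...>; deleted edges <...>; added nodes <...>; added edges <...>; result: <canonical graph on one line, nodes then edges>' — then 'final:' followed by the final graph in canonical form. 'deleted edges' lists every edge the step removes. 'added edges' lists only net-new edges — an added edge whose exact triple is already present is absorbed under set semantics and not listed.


step 1: rule r1; match: 0->12, 1->2, 2->8, 3->9; deleted nodes 12; deleted edges (12,2,cv); (12,8,cv); (12,9,cv); added nodes 13, 14, 15, 16, 17, 18, 19; added edges (16,2,cv); (16,13,cv); (16,15,cv); (17,8,cv); (17,13,cv); (17,14,cv); (18,9,cv); (18,14,cv); (18,15,cv); (19,13,cv); (19,14,cv); (19,15,cv); result: nodes: 2:V, 4:V, 5:V, 6:V, 7:V, 8:V, 9:V, 11:T, 13:V, 14:V, 15:V, 16:T, 17:T, 18:T, 19:T edges: (11,2,cv); (11,4,cv); (11,7,cvk); (11,9,cv); (16,2,cv); (16,13,cv); (16,15,cv); (17,8,cv); (17,13,cv); (17,14,cv); (18,9,cv); (18,14,cv); (18,15,cv); (19,13,cv); (19,14,cv); (19,15,cv)
final:
nodes: 2:V, 4:V, 5:V, 6:V, 7:V, 8:V, 9:V, 11:T, 13:V, 14:V, 15:V, 16:T, 17:T, 18:T, 19:T
edges: (11,2,cv); (11,4,cv); (11,7,cvk); (11,9,cv); (16,2,cv); (16,13,cv); (16,15,cv); (17,8,cv); (17,13,cv); (17,14,cv); (18,9,cv); (18,14,cv); (18,15,cv); (19,13,cv); (19,14,cv); (19,15,cv)


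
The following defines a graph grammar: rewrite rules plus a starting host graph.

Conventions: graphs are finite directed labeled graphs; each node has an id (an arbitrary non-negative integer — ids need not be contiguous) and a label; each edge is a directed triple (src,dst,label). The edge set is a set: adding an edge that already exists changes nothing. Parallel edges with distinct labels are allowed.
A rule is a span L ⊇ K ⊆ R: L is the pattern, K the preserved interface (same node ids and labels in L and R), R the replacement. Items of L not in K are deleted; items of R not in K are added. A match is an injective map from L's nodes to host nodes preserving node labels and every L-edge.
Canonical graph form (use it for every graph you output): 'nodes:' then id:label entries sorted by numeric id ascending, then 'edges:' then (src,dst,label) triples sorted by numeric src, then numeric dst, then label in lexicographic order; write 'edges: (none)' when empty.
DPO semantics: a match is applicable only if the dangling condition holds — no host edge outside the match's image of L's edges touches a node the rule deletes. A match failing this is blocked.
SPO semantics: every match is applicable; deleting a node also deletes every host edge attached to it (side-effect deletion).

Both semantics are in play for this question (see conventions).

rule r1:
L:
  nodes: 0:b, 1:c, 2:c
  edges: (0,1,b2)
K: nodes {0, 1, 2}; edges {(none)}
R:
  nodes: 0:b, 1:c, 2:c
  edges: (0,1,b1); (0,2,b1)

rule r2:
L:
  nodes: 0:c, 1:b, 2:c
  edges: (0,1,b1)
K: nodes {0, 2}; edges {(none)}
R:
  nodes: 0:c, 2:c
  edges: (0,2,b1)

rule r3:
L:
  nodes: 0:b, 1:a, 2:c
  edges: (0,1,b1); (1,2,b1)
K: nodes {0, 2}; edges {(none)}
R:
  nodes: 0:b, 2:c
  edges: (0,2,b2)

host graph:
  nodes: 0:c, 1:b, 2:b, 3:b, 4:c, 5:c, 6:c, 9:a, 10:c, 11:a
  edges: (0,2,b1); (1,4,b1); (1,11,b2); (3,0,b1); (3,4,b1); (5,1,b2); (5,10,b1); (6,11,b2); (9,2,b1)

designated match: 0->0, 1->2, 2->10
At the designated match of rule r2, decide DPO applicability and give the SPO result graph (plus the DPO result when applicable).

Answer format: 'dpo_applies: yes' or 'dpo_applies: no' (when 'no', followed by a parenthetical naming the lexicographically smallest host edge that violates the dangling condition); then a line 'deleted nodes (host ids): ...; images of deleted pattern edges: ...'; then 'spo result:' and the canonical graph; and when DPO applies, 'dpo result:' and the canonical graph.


dpo_applies: no
(the rule deletes node 2, which keeps host edge (9,2,b1) outside the match image — the dangling condition fails, DPO blocks; SPO proceeds and side-deletes such edges)
deleted nodes (host ids): 2; images of deleted pattern edges: (0,2,b1)
spo result:
nodes: 0:c, 1:b, 3:b, 4:c, 5:c, 6:c, 9:a, 10:c, 11:a
edges: (0,10,b1); (1,4,b1); (1,11,b2); (3,0,b1); (3,4,b1); (5,1,b2); (5,10,b1); (6,11,b2)


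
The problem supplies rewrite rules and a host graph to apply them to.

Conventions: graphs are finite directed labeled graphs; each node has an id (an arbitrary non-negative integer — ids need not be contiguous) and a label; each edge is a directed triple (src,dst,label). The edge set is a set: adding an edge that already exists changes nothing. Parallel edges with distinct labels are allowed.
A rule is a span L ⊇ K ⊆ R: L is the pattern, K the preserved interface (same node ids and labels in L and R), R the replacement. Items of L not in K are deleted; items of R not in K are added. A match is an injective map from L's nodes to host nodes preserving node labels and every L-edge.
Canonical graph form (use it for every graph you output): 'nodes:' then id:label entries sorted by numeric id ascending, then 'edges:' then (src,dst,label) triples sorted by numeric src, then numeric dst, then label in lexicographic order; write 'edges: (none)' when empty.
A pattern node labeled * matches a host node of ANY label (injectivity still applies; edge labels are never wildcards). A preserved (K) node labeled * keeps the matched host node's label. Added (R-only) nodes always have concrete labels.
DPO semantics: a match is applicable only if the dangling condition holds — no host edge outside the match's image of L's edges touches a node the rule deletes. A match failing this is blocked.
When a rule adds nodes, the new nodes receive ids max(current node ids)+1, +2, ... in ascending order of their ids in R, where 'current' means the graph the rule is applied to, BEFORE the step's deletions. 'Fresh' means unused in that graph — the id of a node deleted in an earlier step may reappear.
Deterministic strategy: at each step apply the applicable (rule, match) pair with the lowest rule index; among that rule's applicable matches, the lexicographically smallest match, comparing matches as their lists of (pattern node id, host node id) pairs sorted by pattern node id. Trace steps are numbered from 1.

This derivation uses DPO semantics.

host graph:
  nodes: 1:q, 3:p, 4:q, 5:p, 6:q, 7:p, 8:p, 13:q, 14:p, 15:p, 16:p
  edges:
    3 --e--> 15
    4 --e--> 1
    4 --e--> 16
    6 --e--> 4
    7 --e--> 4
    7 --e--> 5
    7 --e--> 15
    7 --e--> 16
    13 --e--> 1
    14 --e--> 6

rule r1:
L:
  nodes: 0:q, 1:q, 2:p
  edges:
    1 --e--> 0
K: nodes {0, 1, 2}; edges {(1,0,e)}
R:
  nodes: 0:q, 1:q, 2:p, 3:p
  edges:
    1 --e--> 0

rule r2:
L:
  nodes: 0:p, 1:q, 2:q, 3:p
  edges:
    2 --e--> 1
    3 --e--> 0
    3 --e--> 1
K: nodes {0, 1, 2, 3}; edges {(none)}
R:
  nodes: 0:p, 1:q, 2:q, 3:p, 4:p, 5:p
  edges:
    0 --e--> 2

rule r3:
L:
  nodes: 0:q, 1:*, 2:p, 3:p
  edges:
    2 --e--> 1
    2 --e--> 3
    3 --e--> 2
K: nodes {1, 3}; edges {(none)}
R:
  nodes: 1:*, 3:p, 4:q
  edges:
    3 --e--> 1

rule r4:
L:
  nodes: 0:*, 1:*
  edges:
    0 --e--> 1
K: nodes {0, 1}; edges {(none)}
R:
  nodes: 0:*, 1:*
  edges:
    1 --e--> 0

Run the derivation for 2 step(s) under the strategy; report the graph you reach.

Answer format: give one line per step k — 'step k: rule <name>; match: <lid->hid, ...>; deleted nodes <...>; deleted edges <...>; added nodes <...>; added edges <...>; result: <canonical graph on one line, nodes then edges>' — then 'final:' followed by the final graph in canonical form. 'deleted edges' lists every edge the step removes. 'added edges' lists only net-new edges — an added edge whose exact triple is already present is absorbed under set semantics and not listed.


step 1: rule r1; match: 0->1, 1->4, 2->3; deleted nodes (none); deleted edges (none); added nodes 17; added edges (none); result: nodes: 1:q, 3:p, 4:q, 5:p, 6:q, 7:p, 8:p, 13:q, 14:p, 15:p, 16:p, 17:p edges: (3,15,e); (4,1,e); (4,16,e); (6,4,e); (7,4,e); (7,5,e); (7,15,e); (7,16,e); (13,1,e); (14,6,e)
step 2: rule r1; match: 0->1, 1->4, 2->3; deleted nodes (none); deleted edges (none); added nodes 18; added edges (none); result: nodes: 1:q, 3:p, 4:q, 5:p, 6:q, 7:p, 8:p, 13:q, 14:p, 15:p, 16:p, 17:p, 18:p edges: (3,15,e); (4,1,e); (4,16,e); (6,4,e); (7,4,e); (7,5,e); (7,15,e); (7,16,e); (13,1,e); (14,6,e)
final:
nodes: 1:q, 3:p, 4:q, 5:p, 6:q, 7:p, 8:p, 13:q, 14:p, 15:p, 16:p, 17:p, 18:p
edges: (3,15,e); (4,1,e); (4,16,e); (6,4,e); (7,4,e); (7,5,e); (7,15,e); (7,16,e); (13,1,e); (14,6,e)


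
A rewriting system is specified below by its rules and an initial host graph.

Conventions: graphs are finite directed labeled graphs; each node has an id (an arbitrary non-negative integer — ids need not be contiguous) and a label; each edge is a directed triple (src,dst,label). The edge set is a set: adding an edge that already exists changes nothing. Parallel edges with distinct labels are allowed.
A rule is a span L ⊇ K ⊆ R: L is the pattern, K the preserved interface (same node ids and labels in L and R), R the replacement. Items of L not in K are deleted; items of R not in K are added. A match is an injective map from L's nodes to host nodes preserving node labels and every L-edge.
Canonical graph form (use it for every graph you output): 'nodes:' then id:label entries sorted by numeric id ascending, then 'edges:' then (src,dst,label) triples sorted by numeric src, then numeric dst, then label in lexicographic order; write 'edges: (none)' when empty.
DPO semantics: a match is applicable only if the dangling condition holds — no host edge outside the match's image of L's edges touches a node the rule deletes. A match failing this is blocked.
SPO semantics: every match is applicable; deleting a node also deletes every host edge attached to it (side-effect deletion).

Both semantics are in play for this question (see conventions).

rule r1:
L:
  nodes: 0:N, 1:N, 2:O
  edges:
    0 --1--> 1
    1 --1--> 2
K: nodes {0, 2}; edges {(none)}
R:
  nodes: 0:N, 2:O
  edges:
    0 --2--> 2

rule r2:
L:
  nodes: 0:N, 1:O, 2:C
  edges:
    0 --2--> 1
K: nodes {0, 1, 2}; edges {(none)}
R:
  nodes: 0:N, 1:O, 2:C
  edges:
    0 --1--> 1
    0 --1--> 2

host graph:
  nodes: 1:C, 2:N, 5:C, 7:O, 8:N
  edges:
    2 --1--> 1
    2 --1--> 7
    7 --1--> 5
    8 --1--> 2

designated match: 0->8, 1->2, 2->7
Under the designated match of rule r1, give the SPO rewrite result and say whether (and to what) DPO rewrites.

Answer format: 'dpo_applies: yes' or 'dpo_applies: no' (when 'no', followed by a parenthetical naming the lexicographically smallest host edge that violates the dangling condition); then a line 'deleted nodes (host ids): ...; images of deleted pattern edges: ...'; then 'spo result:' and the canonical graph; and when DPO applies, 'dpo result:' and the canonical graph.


dpo_applies: no
(the rule deletes node 2, which keeps host edge (2,1,1) outside the match image — the dangling condition fails, DPO blocks; SPO proceeds and side-deletes such edges)
deleted nodes (host ids): 2; images of deleted pattern edges: (2,7,1); (8,2,1)
spo result:
nodes: 1:C, 5:C, 7:O, 8:N
edges: (7,5,1); (8,7,2)


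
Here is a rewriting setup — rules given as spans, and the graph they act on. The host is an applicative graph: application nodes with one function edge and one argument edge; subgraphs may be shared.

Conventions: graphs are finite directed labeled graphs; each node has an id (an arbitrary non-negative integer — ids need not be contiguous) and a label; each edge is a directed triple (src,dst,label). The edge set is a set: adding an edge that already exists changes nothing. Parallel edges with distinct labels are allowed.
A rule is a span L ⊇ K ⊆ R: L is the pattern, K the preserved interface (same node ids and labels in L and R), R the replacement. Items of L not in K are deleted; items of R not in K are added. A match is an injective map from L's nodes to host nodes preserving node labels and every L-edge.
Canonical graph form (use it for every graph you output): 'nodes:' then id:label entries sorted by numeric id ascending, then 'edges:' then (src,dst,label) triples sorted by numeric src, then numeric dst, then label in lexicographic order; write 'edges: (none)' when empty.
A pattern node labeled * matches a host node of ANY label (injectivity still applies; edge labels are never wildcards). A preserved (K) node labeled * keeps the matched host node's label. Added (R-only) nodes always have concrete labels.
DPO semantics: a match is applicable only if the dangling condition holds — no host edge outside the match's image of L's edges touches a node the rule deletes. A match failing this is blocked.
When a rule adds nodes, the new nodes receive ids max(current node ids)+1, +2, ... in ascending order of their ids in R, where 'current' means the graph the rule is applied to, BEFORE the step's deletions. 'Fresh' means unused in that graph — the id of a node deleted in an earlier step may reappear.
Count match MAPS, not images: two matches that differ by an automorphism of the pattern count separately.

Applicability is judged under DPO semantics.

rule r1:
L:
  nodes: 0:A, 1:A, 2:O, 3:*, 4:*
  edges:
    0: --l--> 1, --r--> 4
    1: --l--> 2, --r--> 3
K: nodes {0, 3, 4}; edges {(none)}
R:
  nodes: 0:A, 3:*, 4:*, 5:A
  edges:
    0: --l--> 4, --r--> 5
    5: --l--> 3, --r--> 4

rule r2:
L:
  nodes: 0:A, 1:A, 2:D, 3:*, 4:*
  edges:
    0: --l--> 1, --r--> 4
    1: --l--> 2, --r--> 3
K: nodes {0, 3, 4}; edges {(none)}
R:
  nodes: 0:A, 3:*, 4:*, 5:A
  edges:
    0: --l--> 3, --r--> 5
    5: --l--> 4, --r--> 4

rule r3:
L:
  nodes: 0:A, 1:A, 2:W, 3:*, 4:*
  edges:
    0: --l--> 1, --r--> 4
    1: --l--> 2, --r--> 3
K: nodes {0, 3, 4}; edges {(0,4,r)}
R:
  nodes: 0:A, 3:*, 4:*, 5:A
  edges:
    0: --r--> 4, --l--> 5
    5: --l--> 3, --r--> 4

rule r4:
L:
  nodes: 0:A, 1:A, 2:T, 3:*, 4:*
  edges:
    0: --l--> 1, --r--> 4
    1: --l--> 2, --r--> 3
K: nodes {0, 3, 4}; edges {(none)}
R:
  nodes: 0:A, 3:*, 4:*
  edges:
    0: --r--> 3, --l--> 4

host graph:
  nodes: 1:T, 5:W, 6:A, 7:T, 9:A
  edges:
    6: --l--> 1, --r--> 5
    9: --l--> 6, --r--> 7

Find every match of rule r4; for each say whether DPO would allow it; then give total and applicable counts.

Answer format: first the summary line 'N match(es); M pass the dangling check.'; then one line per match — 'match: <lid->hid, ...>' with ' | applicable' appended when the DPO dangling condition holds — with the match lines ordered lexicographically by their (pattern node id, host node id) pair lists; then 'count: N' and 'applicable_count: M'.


1 match(es); 1 pass the dangling check.
match: 0->9, 1->6, 2->1, 3->5, 4->7 | applicable
count: 1
applicable_count: 1


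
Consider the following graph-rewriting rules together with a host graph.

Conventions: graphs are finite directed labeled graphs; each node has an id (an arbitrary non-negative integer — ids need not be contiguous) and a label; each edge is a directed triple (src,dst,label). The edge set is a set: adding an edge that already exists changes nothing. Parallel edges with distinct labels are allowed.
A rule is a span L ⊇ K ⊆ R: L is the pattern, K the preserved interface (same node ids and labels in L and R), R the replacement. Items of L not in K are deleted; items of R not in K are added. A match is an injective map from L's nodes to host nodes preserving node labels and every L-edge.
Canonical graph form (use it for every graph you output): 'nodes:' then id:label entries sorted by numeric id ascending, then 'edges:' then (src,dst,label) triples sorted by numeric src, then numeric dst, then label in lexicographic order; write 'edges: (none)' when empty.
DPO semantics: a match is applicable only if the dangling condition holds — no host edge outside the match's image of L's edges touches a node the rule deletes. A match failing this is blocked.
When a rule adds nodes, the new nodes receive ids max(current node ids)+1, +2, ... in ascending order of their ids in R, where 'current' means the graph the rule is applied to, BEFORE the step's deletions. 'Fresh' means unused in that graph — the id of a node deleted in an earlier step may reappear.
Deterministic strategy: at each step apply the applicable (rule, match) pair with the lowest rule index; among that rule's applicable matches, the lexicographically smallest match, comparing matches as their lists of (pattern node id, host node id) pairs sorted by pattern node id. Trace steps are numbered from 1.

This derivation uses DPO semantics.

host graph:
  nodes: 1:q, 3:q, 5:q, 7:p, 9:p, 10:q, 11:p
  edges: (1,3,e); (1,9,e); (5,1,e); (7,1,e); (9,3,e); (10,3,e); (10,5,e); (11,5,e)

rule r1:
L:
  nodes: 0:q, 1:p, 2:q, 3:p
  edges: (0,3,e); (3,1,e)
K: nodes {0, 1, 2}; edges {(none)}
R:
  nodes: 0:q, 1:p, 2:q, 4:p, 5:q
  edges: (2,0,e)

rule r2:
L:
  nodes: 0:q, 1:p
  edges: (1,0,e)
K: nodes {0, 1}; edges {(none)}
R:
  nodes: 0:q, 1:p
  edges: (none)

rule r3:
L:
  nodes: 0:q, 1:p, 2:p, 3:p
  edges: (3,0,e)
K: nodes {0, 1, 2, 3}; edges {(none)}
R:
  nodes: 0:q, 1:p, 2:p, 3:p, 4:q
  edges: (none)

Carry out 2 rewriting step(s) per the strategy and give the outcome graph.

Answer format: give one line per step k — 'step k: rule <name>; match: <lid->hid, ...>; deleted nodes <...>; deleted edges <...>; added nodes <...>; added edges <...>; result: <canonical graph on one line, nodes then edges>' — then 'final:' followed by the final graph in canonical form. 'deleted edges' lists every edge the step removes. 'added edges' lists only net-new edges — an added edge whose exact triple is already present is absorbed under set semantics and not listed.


step 1: rule r2; match: 0->1, 1->7; deleted nodes (none); deleted edges (7,1,e); added nodes (none); added edges (none); result: nodes: 1:q, 3:q, 5:q, 7:p, 9:p, 10:q, 11:p edges: (1,3,e); (1,9,e); (5,1,e); (9,3,e); (10,3,e); (10,5,e); (11,5,e)
step 2: rule r2; match: 0->3, 1->9; deleted nodes (none); deleted edges (9,3,e); added nodes (none); added edges (none); result: nodes: 1:q, 3:q, 5:q, 7:p, 9:p, 10:q, 11:p edges: (1,3,e); (1,9,e); (5,1,e); (10,3,e); (10,5,e); (11,5,e)
final:
nodes: 1:q, 3:q, 5:q, 7:p, 9:p, 10:q, 11:p
edges: (1,3,e); (1,9,e); (5,1,e); (10,3,e); (10,5,e); (11,5,e)
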